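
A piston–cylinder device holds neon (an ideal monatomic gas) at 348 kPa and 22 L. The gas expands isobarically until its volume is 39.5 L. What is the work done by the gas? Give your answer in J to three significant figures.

Isobaric: W = P ΔV.
W = (348 kPa)(39.5 − 22 L) = (348)(17.5) = 6090 J.

W ≈ 6090 J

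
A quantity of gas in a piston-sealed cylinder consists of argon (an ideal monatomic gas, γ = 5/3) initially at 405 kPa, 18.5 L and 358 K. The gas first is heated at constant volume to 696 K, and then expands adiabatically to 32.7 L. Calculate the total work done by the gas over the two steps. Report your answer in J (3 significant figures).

W_total ≈ 6900 J

Step 1 (isochoric): W = 0 (constant volume).
After step 1: P = 787.4 kPa (V unchanged).
Step 2 (adiabatic): W = (P₁V₁ − P₂V₂)/(γ−1) = (14566 − 9964)/0.667 = 6904 J.
W_total = 0 + 6904 = 6904 J.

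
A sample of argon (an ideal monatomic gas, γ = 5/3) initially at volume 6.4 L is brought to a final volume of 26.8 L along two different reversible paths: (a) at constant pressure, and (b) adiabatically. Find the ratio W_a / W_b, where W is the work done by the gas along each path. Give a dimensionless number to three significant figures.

W_a / W_b ≈ 3.45

Path (a) isobaric: W = P₁(V₂ − V₁) → W_a/(P₁V₁) = 3.188.
Path (b) adiabatic: W = P₁V₁(1 − (V₁/V₂)^(γ−1))/(γ−1) → W_b/(P₁V₁) = 0.9226.
W_a / W_b = 3.188 / 0.9226 = 3.455.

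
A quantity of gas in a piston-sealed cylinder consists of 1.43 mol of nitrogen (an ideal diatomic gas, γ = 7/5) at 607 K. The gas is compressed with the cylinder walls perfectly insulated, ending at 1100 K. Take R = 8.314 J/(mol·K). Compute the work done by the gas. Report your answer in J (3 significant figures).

W ≈ -14700 J

Adiabatic ⇒ Q = 0, so W_by = −ΔU = nCᵥ(T₁ − T₂).
Cᵥ = 5R/2 = 20.79 J/(mol·K).
W = (1.43)(20.79)(607 − 1100) = -14653 J.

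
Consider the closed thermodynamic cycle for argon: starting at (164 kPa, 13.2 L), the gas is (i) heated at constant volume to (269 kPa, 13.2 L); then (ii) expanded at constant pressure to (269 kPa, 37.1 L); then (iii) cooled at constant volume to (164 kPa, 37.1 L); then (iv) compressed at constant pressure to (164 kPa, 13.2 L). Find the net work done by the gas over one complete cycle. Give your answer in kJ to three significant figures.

W_net ≈ 2.51 kJ

Constant-volume legs do no work.
W(ii) = (269)(37.1 − 13.2) = 6429 J; W(iv) = (164)(13.2 − 37.1) = -3920 J.
W_net = 6429 − 3920 = 2510 J (the clockwise enclosed area).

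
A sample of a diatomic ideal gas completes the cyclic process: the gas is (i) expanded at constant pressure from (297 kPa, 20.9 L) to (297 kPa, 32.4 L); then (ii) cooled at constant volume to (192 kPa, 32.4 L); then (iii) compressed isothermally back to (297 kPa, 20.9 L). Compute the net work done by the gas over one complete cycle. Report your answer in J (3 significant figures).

Leg (i): W = PΔV = (297)(32.4 − 20.9) = 3416 J.
Leg (ii): W = 0.
Leg (iii): W = PᵢVᵢ ln(V_f/Vᵢ) = (6221) ln(20.9/32.4) = -2727 J.
W_net = 3416 − 2727 = 688.2 J.

W_net ≈ 688 J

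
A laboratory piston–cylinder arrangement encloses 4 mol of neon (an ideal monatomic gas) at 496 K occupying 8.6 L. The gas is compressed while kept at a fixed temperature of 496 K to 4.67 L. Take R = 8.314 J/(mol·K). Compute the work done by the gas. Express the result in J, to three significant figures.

Isothermal: W = nRT ln(V₂/V₁).
W = (4)(8.314)(496) × ln(4.67/8.6)
  = 16495 × -0.6106
W_by_gas = -10072 J.

W ≈ -10100 J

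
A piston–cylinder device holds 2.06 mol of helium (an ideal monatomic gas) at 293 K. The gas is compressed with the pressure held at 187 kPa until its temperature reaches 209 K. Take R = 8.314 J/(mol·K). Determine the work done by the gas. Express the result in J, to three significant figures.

Isobaric: W = P ΔV = nR ΔT.
W = (2.06)(8.314)(209 − 293) = -1439 J.

W ≈ -1440 J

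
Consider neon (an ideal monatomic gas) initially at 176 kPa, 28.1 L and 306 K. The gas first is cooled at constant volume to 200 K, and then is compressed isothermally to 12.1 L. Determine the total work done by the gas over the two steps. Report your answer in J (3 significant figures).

Step 1 (isochoric): W = 0 (constant volume).
After step 1: P = 115 kPa (V unchanged).
Step 2 (isothermal): W = P₁V₁ ln(V₂/V₁) = (3232) ln(12.1/28.1) = -2724 J.
W_total = 0 − 2724 = -2724 J.

W_total ≈ -2720 J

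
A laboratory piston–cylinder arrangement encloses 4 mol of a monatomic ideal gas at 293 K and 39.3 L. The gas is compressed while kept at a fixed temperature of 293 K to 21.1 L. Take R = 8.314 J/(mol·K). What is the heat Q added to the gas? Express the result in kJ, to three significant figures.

Isothermal ⇒ ΔU = 0, so Q = W = nRT ln(V₂/V₁).
Q = (4)(8.314)(293) ln(21.1/39.3) = 9744 × -0.622 = -6060 J.

Q ≈ -6.06 kJ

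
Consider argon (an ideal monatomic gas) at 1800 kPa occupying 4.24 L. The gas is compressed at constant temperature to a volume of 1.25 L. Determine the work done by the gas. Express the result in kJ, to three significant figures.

Isothermal: W = nRT ln(V₂/V₁) = P₁V₁ ln(V₂/V₁).
P₁V₁ = (1800 kPa)(4.24 L) = 7632 J.
W = 7632 × ln(1.25/4.24) = 7632 × -1.221
W_by_gas = -9322 J.

W ≈ -9.32 kJ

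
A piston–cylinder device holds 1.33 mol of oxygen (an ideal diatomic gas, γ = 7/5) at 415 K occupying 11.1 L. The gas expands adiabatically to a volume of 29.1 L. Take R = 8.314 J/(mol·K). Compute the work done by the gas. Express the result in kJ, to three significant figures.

Adiabatic: TV^(γ−1) = const with γ = 7/5.
T₂ = T₁ (V₁/V₂)^(γ−1) = 415 × (11.1/29.1)^0.4 = 415 × 0.6801 = 282.2 K.
W_by = nCᵥ(T₁ − T₂) = (1.33)(20.79)(415 − 282.2) = 3670 J.

W ≈ 3.67 kJ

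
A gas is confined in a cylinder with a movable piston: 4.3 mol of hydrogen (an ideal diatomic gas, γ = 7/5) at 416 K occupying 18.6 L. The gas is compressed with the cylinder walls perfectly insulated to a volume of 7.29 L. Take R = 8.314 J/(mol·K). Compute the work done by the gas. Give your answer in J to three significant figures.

W ≈ -16900 J

Adiabatic: TV^(γ−1) = const with γ = 7/5.
T₂ = T₁ (V₁/V₂)^(γ−1) = 416 × (18.6/7.29)^0.4 = 416 × 1.455 = 605.1 K.
W_by = nCᵥ(T₁ − T₂) = (4.3)(20.79)(416 − 605.1) = -16898 J.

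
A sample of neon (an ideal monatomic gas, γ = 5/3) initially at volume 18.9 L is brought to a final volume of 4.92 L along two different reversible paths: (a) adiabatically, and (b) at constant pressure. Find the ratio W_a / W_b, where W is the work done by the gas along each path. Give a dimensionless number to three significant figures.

Path (a) adiabatic: W = P₁V₁(1 − (V₁/V₂)^(γ−1))/(γ−1) → W_a/(P₁V₁) = -2.179.
Path (b) isobaric: W = P₁(V₂ − V₁) → W_b/(P₁V₁) = -0.7397.
W_a / W_b = -2.179 / -0.7397 = 2.946.

W_a / W_b ≈ 2.95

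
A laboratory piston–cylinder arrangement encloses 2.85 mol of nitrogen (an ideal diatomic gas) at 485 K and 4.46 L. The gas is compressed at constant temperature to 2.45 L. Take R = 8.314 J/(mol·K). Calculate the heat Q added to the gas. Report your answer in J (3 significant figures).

Isothermal ⇒ ΔU = 0, so Q = W = nRT ln(V₂/V₁).
Q = (2.85)(8.314)(485) ln(2.45/4.46) = 11492 × -0.5991 = -6884 J.

Q ≈ -6880 J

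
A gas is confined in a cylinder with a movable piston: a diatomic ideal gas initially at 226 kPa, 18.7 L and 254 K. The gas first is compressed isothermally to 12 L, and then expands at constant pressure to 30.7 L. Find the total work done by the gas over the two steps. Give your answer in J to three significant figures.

W_total ≈ 4710 J

Step 1 (isothermal): W = P₁V₁ ln(V₂/V₁) = (4226) ln(12/18.7) = -1875 J.
After step 1: P = 352.2 kPa, V = 12 L, T = 254 K.
Step 2 (isobaric): W = PΔV = (352.2 kPa)(30.7 − 12 L) = 6586 J.
W_total = -1875 + 6586 = 4711 J.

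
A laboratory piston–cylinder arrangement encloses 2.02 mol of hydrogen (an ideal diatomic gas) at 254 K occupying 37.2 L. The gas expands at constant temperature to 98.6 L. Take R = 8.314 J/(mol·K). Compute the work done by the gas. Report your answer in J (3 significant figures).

W ≈ 4160 J

Isothermal: W = nRT ln(V₂/V₁).
W = (2.02)(8.314)(254) × ln(98.6/37.2)
  = 4266 × 0.9748
W_by_gas = 4158 J.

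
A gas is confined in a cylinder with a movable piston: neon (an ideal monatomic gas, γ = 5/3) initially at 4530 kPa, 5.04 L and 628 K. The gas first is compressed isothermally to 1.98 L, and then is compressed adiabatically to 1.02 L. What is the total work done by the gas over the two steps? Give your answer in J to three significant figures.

W_total ≈ -40400 J

Step 1 (isothermal): W = P₁V₁ ln(V₂/V₁) = (22831) ln(1.98/5.04) = -21331 J.
After step 1: P = 11531 kPa, V = 1.98 L, T = 628 K.
Step 2 (adiabatic): W = (P₁V₁ − P₂V₂)/(γ−1) = (22831 − 35528)/0.667 = -19045 J.
W_total = -21331 − 19045 = -40377 J.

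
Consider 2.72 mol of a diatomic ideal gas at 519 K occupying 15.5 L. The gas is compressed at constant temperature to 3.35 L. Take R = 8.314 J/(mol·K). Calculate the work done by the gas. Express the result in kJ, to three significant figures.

W ≈ -18.0 kJ

Isothermal: W = nRT ln(V₂/V₁).
W = (2.72)(8.314)(519) × ln(3.35/15.5)
  = 11737 × -1.532
W_by_gas = -17979 J.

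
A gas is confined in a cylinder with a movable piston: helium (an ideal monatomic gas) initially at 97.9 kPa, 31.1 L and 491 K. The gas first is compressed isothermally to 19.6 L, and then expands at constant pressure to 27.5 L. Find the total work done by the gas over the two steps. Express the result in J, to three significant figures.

W_total ≈ -178 J

Step 1 (isothermal): W = P₁V₁ ln(V₂/V₁) = (3045) ln(19.6/31.1) = -1406 J.
After step 1: P = 155.3 kPa, V = 19.6 L, T = 491 K.
Step 2 (isobaric): W = PΔV = (155.3 kPa)(27.5 − 19.6 L) = 1227 J.
W_total = -1406 + 1227 = -178.5 J.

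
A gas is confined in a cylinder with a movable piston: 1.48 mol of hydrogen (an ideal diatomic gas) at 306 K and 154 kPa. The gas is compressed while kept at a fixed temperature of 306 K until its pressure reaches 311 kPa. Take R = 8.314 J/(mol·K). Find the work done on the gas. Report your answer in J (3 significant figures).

W ≈ 2650 J

Isothermal process: W = nRT ln(V₂/V₁) = nRT ln(P₁/P₂).
W = (1.48)(8.314)(306) × ln(154/311)
  = 3765 × ln(0.4952) = 3765 × -0.7028
W_by_gas = -2646 J; work on gas = −W_by = 2646 J.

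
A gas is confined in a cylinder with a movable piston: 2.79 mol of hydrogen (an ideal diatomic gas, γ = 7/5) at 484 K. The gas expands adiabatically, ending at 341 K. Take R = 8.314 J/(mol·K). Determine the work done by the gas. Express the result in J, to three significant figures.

W ≈ 8290 J

Adiabatic ⇒ Q = 0, so W_by = −ΔU = nCᵥ(T₁ − T₂).
Cᵥ = 5R/2 = 20.79 J/(mol·K).
W = (2.79)(20.79)(484 − 341) = 8293 J.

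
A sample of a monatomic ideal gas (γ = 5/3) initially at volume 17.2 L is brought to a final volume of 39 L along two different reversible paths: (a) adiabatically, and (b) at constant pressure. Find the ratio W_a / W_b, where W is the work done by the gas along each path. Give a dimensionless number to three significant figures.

W_a / W_b ≈ 0.498

Path (a) adiabatic: W = P₁V₁(1 − (V₁/V₂)^(γ−1))/(γ−1) → W_a/(P₁V₁) = 0.6309.
Path (b) isobaric: W = P₁(V₂ − V₁) → W_b/(P₁V₁) = 1.267.
W_a / W_b = 0.6309 / 1.267 = 0.4978.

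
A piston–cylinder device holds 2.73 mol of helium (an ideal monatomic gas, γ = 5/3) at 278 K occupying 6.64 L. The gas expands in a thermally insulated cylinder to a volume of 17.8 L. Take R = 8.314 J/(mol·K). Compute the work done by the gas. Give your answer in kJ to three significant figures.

Adiabatic: TV^(γ−1) = const with γ = 5/3.
T₂ = T₁ (V₁/V₂)^(γ−1) = 278 × (6.64/17.8)^0.667 = 278 × 0.5182 = 144.1 K.
W_by = nCᵥ(T₁ − T₂) = (2.73)(12.47)(278 − 144.1) = 4560 J.

W ≈ 4.56 kJ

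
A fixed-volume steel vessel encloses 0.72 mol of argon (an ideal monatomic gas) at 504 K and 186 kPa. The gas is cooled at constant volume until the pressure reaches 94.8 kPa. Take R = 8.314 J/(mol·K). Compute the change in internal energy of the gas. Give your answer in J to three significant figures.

Constant volume ⇒ W = 0, so Q = ΔU = nCᵥΔT with Cᵥ = 3R/2 = 12.47 J/(mol·K).
At constant V, T₂/T₁ = P₂/P₁ ⇒ ΔT = T₁(P₂/P₁ − 1) = 504·(94.8/186 − 1) = -247.1 K.
ΔU = (0.72)(12.47)(-247.1) = -2219 J.

ΔU ≈ -2220 J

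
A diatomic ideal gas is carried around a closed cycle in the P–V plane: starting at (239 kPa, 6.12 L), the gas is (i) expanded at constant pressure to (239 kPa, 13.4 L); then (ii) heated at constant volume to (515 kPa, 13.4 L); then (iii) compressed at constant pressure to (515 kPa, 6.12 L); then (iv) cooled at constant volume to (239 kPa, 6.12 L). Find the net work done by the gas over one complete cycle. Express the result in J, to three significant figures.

W_net ≈ -2010 J

Constant-volume legs do no work.
W(i) = (239)(13.4 − 6.12) = 1740 J; W(iii) = (515)(6.12 − 13.4) = -3749 J.
W_net = 1740 − 3749 = -2009 J (the counter-clockwise enclosed area).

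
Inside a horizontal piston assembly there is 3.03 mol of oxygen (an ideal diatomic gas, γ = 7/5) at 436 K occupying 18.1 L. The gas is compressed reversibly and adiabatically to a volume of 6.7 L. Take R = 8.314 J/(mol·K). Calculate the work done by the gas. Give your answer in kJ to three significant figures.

Adiabatic: TV^(γ−1) = const with γ = 7/5.
T₂ = T₁ (V₁/V₂)^(γ−1) = 436 × (18.1/6.7)^0.4 = 436 × 1.488 = 648.8 K.
W_by = nCᵥ(T₁ − T₂) = (3.03)(20.79)(436 − 648.8) = -13403 J.

W ≈ -13.4 kJ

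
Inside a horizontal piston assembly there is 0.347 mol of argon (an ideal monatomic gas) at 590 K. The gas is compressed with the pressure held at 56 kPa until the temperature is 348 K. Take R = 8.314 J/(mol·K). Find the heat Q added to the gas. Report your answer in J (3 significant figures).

Q ≈ -1750 J

Isobaric: W = nRΔT = (0.347)(8.314)(-242) = -698.2 J.
ΔU = nCᵥΔT with Cᵥ = 3R/2: ΔU = (0.347)(12.47)(-242) = -1047 J.
Q = ΔU + W = -1047 − 698.2 = -1745 J.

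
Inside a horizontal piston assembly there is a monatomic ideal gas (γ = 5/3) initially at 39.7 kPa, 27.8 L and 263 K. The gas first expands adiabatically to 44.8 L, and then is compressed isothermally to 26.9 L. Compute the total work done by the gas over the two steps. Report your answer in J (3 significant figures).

Step 1 (adiabatic): W = (P₁V₁ − P₂V₂)/(γ−1) = (1104 − 802.9)/0.667 = 451.1 J.
After step 1: P = 17.92 kPa, V = 44.8 L, T = 191.3 K.
Step 2 (isothermal): W = P₁V₁ ln(V₂/V₁) = (802.9) ln(26.9/44.8) = -409.6 J.
W_total = 451.1 − 409.6 = 41.53 J.

W_total ≈ 41.5 J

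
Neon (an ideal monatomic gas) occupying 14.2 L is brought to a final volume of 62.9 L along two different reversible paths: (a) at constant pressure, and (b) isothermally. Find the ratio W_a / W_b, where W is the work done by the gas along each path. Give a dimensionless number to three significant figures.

W_a / W_b ≈ 2.30

Path (a) isobaric: W = P₁(V₂ − V₁) → W_a/(P₁V₁) = 3.43.
Path (b) isothermal: W = P₁V₁ ln(V₂/V₁) → W_b/(P₁V₁) = 1.488.
W_a / W_b = 3.43 / 1.488 = 2.304.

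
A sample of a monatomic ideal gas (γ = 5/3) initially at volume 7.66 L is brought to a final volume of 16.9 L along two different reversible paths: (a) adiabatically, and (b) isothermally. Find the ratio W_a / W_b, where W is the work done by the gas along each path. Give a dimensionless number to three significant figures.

W_a / W_b ≈ 0.777

Path (a) adiabatic: W = P₁V₁(1 − (V₁/V₂)^(γ−1))/(γ−1) → W_a/(P₁V₁) = 0.6149.
Path (b) isothermal: W = P₁V₁ ln(V₂/V₁) → W_b/(P₁V₁) = 0.7913.
W_a / W_b = 0.6149 / 0.7913 = 0.7771.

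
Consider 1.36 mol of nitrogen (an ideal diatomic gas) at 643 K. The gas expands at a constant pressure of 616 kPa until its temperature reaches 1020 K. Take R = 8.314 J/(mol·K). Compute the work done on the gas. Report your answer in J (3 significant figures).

W ≈ -4260 J

Isobaric: W = P ΔV = nR ΔT.
W = (1.36)(8.314)(1020 − 643) = 4263 J.
Work on gas = −W_by = -4263 J.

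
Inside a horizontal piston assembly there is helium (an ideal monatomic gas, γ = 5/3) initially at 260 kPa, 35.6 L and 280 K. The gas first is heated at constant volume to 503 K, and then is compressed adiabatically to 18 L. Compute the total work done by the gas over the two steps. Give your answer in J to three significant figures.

W_total ≈ -14400 J

Step 1 (isochoric): W = 0 (constant volume).
After step 1: P = 467.1 kPa (V unchanged).
Step 2 (adiabatic): W = (P₁V₁ − P₂V₂)/(γ−1) = (16628 − 26199)/0.667 = -14357 J.
W_total = 0 − 14357 = -14357 J.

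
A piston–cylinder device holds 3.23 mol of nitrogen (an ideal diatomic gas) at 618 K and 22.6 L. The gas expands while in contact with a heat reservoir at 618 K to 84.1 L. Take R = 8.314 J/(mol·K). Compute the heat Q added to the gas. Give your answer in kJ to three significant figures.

Q ≈ 21.8 kJ

Isothermal ⇒ ΔU = 0, so Q = W = nRT ln(V₂/V₁).
Q = (3.23)(8.314)(618) ln(84.1/22.6) = 16596 × 1.314 = 21808 J.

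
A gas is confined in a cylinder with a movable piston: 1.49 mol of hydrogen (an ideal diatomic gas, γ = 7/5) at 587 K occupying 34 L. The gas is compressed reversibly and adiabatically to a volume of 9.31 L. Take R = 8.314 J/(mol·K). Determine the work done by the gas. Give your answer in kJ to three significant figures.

Adiabatic: TV^(γ−1) = const with γ = 7/5.
T₂ = T₁ (V₁/V₂)^(γ−1) = 587 × (34/9.31)^0.4 = 587 × 1.679 = 985.5 K.
W_by = nCᵥ(T₁ − T₂) = (1.49)(20.79)(587 − 985.5) = -12341 J.

W ≈ -12.3 kJ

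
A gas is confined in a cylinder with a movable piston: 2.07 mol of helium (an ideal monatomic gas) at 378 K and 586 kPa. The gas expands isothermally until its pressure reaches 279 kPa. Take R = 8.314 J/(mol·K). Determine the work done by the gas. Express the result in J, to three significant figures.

W ≈ 4830 J

Isothermal process: W = nRT ln(V₂/V₁) = nRT ln(P₁/P₂).
W = (2.07)(8.314)(378) × ln(586/279)
  = 6505 × ln(2.1) = 6505 × 0.7421
W_by_gas = 4828 J.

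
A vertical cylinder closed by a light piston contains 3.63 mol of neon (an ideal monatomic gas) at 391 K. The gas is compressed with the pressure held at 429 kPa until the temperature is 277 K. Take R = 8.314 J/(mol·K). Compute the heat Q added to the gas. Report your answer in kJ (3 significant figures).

Isobaric: W = nRΔT = (3.63)(8.314)(-114) = -3440 J.
ΔU = nCᵥΔT with Cᵥ = 3R/2: ΔU = (3.63)(12.47)(-114) = -5161 J.
Q = ΔU + W = -5161 − 3440 = -8601 J.

Q ≈ -8.60 kJ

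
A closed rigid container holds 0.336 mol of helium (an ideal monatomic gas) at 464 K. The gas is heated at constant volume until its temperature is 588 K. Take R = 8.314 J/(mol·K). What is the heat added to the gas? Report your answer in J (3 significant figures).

Constant volume ⇒ W = 0, so Q = ΔU = nCᵥΔT with Cᵥ = 3R/2 = 12.47 J/(mol·K).
ΔU = (0.336)(12.47)(588 − 464) = 519.6 J.

Q ≈ 520 J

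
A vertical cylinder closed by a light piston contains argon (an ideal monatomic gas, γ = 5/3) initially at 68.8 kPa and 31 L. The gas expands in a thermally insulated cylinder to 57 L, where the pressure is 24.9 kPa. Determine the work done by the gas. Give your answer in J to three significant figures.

W ≈ 1070 J

Adiabatic: W = (P₁V₁ − P₂V₂)/(γ − 1) with γ = 5/3.
P₁V₁ = 2133 J, P₂V₂ = 1419 J.
W = (2133 − 1419) / 0.6667 = 1070 J.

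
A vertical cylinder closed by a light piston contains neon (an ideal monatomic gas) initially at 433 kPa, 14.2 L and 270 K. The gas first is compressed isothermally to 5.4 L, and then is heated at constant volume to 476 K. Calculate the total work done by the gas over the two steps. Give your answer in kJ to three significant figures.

W_total ≈ -5.94 kJ

Step 1 (isothermal): W = P₁V₁ ln(V₂/V₁) = (6149) ln(5.4/14.2) = -5945 J.
Step 2 (isochoric): W = 0 (constant volume).
W_total = -5945 + 0 = -5945 J.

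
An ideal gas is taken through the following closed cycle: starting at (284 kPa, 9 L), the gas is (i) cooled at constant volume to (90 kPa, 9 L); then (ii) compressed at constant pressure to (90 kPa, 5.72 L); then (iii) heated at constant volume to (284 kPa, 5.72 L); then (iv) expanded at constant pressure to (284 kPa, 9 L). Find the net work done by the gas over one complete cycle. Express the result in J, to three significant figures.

Constant-volume legs do no work.
W(ii) = (90)(5.72 − 9) = -295.2 J; W(iv) = (284)(9 − 5.72) = 931.5 J.
W_net = -295.2 + 931.5 = 636.3 J (the clockwise enclosed area).

W_net ≈ 636 J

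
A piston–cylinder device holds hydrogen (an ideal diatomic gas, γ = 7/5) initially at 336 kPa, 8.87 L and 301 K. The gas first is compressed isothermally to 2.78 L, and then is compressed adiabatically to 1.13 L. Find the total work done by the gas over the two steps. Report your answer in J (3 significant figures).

W_total ≈ -6690 J

Step 1 (isothermal): W = P₁V₁ ln(V₂/V₁) = (2980) ln(2.78/8.87) = -3458 J.
After step 1: P = 1072 kPa, V = 2.78 L, T = 301 K.
Step 2 (adiabatic): W = (P₁V₁ − P₂V₂)/(γ−1) = (2980 − 4272)/0.4 = -3230 J.
W_total = -3458 − 3230 = -6687 J.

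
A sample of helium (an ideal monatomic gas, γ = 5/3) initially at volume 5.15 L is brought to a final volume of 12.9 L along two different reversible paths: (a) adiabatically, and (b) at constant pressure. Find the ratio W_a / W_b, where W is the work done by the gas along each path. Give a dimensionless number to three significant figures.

Path (a) adiabatic: W = P₁V₁(1 − (V₁/V₂)^(γ−1))/(γ−1) → W_a/(P₁V₁) = 0.6867.
Path (b) isobaric: W = P₁(V₂ − V₁) → W_b/(P₁V₁) = 1.505.
W_a / W_b = 0.6867 / 1.505 = 0.4563.

W_a / W_b ≈ 0.456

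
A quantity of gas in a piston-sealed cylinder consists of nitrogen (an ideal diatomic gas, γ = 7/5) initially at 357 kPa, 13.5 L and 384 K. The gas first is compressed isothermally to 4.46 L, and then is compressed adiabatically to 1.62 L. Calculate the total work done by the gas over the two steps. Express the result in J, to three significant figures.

Step 1 (isothermal): W = P₁V₁ ln(V₂/V₁) = (4820) ln(4.46/13.5) = -5338 J.
After step 1: P = 1081 kPa, V = 4.46 L, T = 384 K.
Step 2 (adiabatic): W = (P₁V₁ − P₂V₂)/(γ−1) = (4820 − 7227)/0.4 = -6018 J.
W_total = -5338 − 6018 = -11355 J.

W_total ≈ -11400 J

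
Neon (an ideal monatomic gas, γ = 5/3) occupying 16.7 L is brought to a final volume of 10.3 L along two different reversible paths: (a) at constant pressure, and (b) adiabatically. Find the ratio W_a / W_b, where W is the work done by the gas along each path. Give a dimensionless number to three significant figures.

W_a / W_b ≈ 0.672

Path (a) isobaric: W = P₁(V₂ − V₁) → W_a/(P₁V₁) = -0.3832.
Path (b) adiabatic: W = P₁V₁(1 − (V₁/V₂)^(γ−1))/(γ−1) → W_b/(P₁V₁) = -0.5702.
W_a / W_b = -0.3832 / -0.5702 = 0.6721.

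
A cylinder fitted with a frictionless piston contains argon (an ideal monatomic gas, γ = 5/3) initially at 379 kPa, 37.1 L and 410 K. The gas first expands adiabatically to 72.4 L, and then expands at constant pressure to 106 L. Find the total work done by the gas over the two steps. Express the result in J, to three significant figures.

Step 1 (adiabatic): W = (P₁V₁ − P₂V₂)/(γ−1) = (14061 − 9004)/0.667 = 7585 J.
After step 1: P = 124.4 kPa, V = 72.4 L, T = 262.5 K.
Step 2 (isobaric): W = PΔV = (124.4 kPa)(106 − 72.4 L) = 4179 J.
W_total = 7585 + 4179 = 11764 J.

W_total ≈ 11800 J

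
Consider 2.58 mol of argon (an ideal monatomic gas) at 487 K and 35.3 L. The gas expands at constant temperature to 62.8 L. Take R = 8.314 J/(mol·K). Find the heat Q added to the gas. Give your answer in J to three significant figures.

Q ≈ 6020 J

Isothermal ⇒ ΔU = 0, so Q = W = nRT ln(V₂/V₁).
Q = (2.58)(8.314)(487) ln(62.8/35.3) = 10446 × 0.5761 = 6018 J.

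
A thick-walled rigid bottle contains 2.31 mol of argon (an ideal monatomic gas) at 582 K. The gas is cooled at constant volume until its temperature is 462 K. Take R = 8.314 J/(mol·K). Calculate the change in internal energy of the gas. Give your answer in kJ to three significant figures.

Constant volume ⇒ W = 0, so Q = ΔU = nCᵥΔT with Cᵥ = 3R/2 = 12.47 J/(mol·K).
ΔU = (2.31)(12.47)(462 − 582) = -3457 J.

ΔU ≈ -3.46 kJ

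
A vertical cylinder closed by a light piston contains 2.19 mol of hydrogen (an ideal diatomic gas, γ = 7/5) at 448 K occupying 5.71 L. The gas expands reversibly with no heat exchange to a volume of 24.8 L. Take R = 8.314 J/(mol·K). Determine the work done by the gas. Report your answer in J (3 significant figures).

Adiabatic: TV^(γ−1) = const with γ = 7/5.
T₂ = T₁ (V₁/V₂)^(γ−1) = 448 × (5.71/24.8)^0.4 = 448 × 0.5557 = 249 K.
W_by = nCᵥ(T₁ − T₂) = (2.19)(20.79)(448 − 249) = 9060 J.

W ≈ 9060 J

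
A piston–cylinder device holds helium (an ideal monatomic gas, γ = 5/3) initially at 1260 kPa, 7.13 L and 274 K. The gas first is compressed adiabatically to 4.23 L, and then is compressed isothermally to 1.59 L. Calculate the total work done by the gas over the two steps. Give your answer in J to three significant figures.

Step 1 (adiabatic): W = (P₁V₁ − P₂V₂)/(γ−1) = (8984 − 12724)/0.667 = -5610 J.
After step 1: P = 3008 kPa, V = 4.23 L, T = 388.1 K.
Step 2 (isothermal): W = P₁V₁ ln(V₂/V₁) = (12724) ln(1.59/4.23) = -12450 J.
W_total = -5610 − 12450 = -18061 J.

W_total ≈ -18100 J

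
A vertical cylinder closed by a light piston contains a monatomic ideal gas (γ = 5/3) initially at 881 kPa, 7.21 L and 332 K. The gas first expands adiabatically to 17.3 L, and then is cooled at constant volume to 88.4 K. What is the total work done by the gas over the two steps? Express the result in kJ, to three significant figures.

W_total ≈ 4.21 kJ

Step 1 (adiabatic): W = (P₁V₁ − P₂V₂)/(γ−1) = (6352 − 3544)/0.667 = 4212 J.
Step 2 (isochoric): W = 0 (constant volume).
W_total = 4212 + 0 = 4212 J.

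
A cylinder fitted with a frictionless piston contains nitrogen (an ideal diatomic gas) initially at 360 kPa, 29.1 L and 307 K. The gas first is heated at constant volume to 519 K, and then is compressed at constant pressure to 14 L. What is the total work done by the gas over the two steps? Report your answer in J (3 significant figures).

W_total ≈ -9190 J

Step 1 (isochoric): W = 0 (constant volume).
After step 1: P = 608.6 kPa (V unchanged).
Step 2 (isobaric): W = PΔV = (608.6 kPa)(14 − 29.1 L) = -9190 J.
W_total = 0 − 9190 = -9190 J.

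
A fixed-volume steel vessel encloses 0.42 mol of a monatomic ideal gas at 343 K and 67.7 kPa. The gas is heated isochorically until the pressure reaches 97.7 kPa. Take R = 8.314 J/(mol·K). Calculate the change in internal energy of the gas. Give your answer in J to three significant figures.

Constant volume ⇒ W = 0, so Q = ΔU = nCᵥΔT with Cᵥ = 3R/2 = 12.47 J/(mol·K).
At constant V, T₂/T₁ = P₂/P₁ ⇒ ΔT = T₁(P₂/P₁ − 1) = 343·(97.7/67.7 − 1) = 152 K.
ΔU = (0.42)(12.47)(152) = 796.1 J.

ΔU ≈ 796 J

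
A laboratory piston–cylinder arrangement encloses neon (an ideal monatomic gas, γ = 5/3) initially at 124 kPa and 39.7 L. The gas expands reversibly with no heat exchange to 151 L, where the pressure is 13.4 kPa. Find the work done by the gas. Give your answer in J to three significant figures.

Adiabatic: W = (P₁V₁ − P₂V₂)/(γ − 1) with γ = 5/3.
P₁V₁ = 4923 J, P₂V₂ = 2023 J.
W = (4923 − 2023) / 0.6667 = 4349 J.

W ≈ 4350 J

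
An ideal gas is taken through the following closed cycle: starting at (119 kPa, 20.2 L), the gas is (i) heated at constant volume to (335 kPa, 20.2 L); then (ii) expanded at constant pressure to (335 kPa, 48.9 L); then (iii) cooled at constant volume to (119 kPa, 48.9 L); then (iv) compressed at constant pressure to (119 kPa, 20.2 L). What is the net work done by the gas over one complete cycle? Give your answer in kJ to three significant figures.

Constant-volume legs do no work.
W(ii) = (335)(48.9 − 20.2) = 9614 J; W(iv) = (119)(20.2 − 48.9) = -3415 J.
W_net = 9614 − 3415 = 6199 J (the clockwise enclosed area).

W_net ≈ 6.20 kJ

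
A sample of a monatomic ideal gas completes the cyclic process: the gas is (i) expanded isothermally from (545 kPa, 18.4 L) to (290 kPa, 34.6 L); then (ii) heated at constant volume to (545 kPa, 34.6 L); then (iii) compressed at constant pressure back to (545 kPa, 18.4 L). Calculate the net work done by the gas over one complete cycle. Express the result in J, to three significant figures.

W_net ≈ -2500 J

Leg (i): W = PᵢVᵢ ln(V_f/Vᵢ) = (10028) ln(34.6/18.4) = 6333 J.
Leg (ii): W = 0.
Leg (iii): W = PΔV = (545)(18.4 − 34.6) = -8829 J.
W_net = 6333 − 8829 = -2496 J.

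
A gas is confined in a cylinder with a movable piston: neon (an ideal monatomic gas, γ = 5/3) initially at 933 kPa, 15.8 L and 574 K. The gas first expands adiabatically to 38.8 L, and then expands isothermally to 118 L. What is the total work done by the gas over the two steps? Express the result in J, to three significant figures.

W_total ≈ 19000 J

Step 1 (adiabatic): W = (P₁V₁ − P₂V₂)/(γ−1) = (14741 − 8099)/0.667 = 9964 J.
After step 1: P = 208.7 kPa, V = 38.8 L, T = 315.4 K.
Step 2 (isothermal): W = P₁V₁ ln(V₂/V₁) = (8099) ln(118/38.8) = 9008 J.
W_total = 9964 + 9008 = 18972 J.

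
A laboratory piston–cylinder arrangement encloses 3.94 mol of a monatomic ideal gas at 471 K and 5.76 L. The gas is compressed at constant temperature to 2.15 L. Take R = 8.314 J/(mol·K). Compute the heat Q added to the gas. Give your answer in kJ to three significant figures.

Q ≈ -15.2 kJ

Isothermal ⇒ ΔU = 0, so Q = W = nRT ln(V₂/V₁).
Q = (3.94)(8.314)(471) ln(2.15/5.76) = 15429 × -0.9855 = -15204 J.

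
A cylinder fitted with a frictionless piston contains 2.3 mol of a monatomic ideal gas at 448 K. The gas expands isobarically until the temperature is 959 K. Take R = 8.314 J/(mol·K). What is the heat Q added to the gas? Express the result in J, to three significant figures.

Isobaric: W = nRΔT = (2.3)(8.314)(511) = 9771 J.
ΔU = nCᵥΔT with Cᵥ = 3R/2: ΔU = (2.3)(12.47)(511) = 14657 J.
Q = ΔU + W = 14657 + 9771 = 24429 J.

Q ≈ 24400 J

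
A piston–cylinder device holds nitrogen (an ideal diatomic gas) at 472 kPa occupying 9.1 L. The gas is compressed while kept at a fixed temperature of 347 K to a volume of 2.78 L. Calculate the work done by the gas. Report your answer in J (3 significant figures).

W ≈ -5090 J

Isothermal: W = nRT ln(V₂/V₁) = P₁V₁ ln(V₂/V₁).
P₁V₁ = (472 kPa)(9.1 L) = 4295 J.
W = 4295 × ln(2.78/9.1) = 4295 × -1.186
W_by_gas = -5093 J.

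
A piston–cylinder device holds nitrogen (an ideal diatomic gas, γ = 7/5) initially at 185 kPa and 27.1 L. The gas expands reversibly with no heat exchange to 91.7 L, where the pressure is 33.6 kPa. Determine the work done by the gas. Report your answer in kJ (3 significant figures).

Adiabatic: W = (P₁V₁ − P₂V₂)/(γ − 1) with γ = 7/5.
P₁V₁ = 5014 J, P₂V₂ = 3081 J.
W = (5014 − 3081) / 0.4 = 4831 J.

W ≈ 4.83 kJ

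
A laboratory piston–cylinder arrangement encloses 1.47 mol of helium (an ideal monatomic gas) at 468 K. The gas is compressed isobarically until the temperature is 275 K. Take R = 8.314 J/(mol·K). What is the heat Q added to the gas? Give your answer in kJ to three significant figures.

Q ≈ -5.90 kJ

Isobaric: W = nRΔT = (1.47)(8.314)(-193) = -2359 J.
ΔU = nCᵥΔT with Cᵥ = 3R/2: ΔU = (1.47)(12.47)(-193) = -3538 J.
Q = ΔU + W = -3538 − 2359 = -5897 J.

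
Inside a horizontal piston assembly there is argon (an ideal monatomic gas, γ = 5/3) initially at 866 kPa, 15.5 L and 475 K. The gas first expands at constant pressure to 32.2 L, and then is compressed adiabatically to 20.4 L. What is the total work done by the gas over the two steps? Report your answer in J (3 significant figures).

W_total ≈ -414 J

Step 1 (isobaric): W = PΔV = (866 kPa)(32.2 − 15.5 L) = 14462 J.
After step 1: P = 866 kPa, V = 32.2 L, T = 986.8 K.
Step 2 (adiabatic): W = (P₁V₁ − P₂V₂)/(γ−1) = (27885 − 37803)/0.667 = -14876 J.
W_total = 14462 − 14876 = -414.2 J.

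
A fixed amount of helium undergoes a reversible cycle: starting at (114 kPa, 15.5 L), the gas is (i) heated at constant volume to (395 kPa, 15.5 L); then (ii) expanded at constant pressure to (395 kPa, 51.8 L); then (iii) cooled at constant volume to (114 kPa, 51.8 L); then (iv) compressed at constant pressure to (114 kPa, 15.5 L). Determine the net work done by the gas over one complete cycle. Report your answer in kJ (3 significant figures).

Constant-volume legs do no work.
W(ii) = (395)(51.8 − 15.5) = 14338 J; W(iv) = (114)(15.5 − 51.8) = -4138 J.
W_net = 14338 − 4138 = 10200 J (the clockwise enclosed area).

W_net ≈ 10.2 kJ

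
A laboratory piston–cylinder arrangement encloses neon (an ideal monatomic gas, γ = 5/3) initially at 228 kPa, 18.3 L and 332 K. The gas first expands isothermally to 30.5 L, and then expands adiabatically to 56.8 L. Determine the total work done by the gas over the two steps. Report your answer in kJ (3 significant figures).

Step 1 (isothermal): W = P₁V₁ ln(V₂/V₁) = (4172) ln(30.5/18.3) = 2131 J.
After step 1: P = 136.8 kPa, V = 30.5 L, T = 332 K.
Step 2 (adiabatic): W = (P₁V₁ − P₂V₂)/(γ−1) = (4172 − 2756)/0.667 = 2124 J.
W_total = 2131 + 2124 = 4255 J.

W_total ≈ 4.26 kJ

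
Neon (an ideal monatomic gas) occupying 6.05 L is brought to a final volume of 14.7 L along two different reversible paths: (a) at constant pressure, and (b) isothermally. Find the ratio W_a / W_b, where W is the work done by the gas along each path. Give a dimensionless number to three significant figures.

Path (a) isobaric: W = P₁(V₂ − V₁) → W_a/(P₁V₁) = 1.43.
Path (b) isothermal: W = P₁V₁ ln(V₂/V₁) → W_b/(P₁V₁) = 0.8878.
W_a / W_b = 1.43 / 0.8878 = 1.61.

W_a / W_b ≈ 1.61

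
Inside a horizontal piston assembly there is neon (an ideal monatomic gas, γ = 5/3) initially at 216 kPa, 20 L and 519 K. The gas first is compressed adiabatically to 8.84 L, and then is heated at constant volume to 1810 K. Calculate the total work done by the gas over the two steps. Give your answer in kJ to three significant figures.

W_total ≈ -4.69 kJ

Step 1 (adiabatic): W = (P₁V₁ − P₂V₂)/(γ−1) = (4320 − 7445)/0.667 = -4688 J.
Step 2 (isochoric): W = 0 (constant volume).
W_total = -4688 + 0 = -4688 J.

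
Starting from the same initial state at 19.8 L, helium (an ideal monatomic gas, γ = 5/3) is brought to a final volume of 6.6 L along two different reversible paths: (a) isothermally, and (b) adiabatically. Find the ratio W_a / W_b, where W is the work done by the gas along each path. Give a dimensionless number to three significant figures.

Path (a) isothermal: W = P₁V₁ ln(V₂/V₁) → W_a/(P₁V₁) = -1.099.
Path (b) adiabatic: W = P₁V₁(1 − (V₁/V₂)^(γ−1))/(γ−1) → W_b/(P₁V₁) = -1.62.
W_a / W_b = -1.099 / -1.62 = 0.6781.

W_a / W_b ≈ 0.678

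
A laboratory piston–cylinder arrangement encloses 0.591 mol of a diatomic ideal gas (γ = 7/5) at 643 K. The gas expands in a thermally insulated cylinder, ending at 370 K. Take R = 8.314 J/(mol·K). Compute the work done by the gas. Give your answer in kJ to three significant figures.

Adiabatic ⇒ Q = 0, so W_by = −ΔU = nCᵥ(T₁ − T₂).
Cᵥ = 5R/2 = 20.79 J/(mol·K).
W = (0.591)(20.79)(643 − 370) = 3354 J.

W ≈ 3.35 kJ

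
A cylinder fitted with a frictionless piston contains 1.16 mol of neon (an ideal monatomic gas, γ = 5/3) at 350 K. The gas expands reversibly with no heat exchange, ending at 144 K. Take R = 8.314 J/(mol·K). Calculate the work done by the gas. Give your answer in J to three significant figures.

W ≈ 2980 J

Adiabatic ⇒ Q = 0, so W_by = −ΔU = nCᵥ(T₁ − T₂).
Cᵥ = 3R/2 = 12.47 J/(mol·K).
W = (1.16)(12.47)(350 − 144) = 2980 J.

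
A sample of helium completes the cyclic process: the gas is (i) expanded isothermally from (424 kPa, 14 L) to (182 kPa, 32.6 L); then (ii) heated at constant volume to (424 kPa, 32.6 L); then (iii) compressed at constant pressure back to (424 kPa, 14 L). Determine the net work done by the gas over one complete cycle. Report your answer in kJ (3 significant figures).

W_net ≈ -2.87 kJ

Leg (i): W = PᵢVᵢ ln(V_f/Vᵢ) = (5936) ln(32.6/14) = 5017 J.
Leg (ii): W = 0.
Leg (iii): W = PΔV = (424)(14 − 32.6) = -7886 J.
W_net = 5017 − 7886 = -2869 J.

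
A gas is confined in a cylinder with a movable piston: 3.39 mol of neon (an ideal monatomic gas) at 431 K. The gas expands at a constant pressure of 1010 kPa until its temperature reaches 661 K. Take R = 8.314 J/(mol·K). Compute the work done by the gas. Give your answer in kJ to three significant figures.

Isobaric: W = P ΔV = nR ΔT.
W = (3.39)(8.314)(661 − 431) = 6482 J.

W ≈ 6.48 kJ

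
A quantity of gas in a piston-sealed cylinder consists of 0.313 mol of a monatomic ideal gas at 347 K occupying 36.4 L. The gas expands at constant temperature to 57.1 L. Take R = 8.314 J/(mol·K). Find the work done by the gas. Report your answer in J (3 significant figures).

Isothermal: W = nRT ln(V₂/V₁).
W = (0.313)(8.314)(347) × ln(57.1/36.4)
  = 903 × 0.4502
W_by_gas = 406.6 J.

W ≈ 407 J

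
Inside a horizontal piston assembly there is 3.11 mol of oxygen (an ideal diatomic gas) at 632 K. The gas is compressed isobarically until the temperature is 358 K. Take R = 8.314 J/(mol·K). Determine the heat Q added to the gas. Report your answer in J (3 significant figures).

Q ≈ -24800 J

Isobaric: W = nRΔT = (3.11)(8.314)(-274) = -7085 J.
ΔU = nCᵥΔT with Cᵥ = 5R/2: ΔU = (3.11)(20.79)(-274) = -17712 J.
Q = ΔU + W = -17712 − 7085 = -24796 J.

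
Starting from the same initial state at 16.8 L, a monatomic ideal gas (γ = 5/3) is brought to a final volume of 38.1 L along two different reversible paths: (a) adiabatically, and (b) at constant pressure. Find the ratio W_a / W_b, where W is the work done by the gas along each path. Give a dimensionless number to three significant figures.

W_a / W_b ≈ 0.498

Path (a) adiabatic: W = P₁V₁(1 − (V₁/V₂)^(γ−1))/(γ−1) → W_a/(P₁V₁) = 0.631.
Path (b) isobaric: W = P₁(V₂ − V₁) → W_b/(P₁V₁) = 1.268.
W_a / W_b = 0.631 / 1.268 = 0.4977.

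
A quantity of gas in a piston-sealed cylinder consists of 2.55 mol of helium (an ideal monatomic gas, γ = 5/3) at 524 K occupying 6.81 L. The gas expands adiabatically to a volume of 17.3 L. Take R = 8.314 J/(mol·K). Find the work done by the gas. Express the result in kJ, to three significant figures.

Adiabatic: TV^(γ−1) = const with γ = 5/3.
T₂ = T₁ (V₁/V₂)^(γ−1) = 524 × (6.81/17.3)^0.667 = 524 × 0.5371 = 281.4 K.
W_by = nCᵥ(T₁ − T₂) = (2.55)(12.47)(524 − 281.4) = 7713 J.

W ≈ 7.71 kJ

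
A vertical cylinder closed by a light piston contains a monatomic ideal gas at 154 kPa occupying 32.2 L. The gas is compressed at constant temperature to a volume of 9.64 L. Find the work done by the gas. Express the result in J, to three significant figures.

W ≈ -5980 J

Isothermal: W = nRT ln(V₂/V₁) = P₁V₁ ln(V₂/V₁).
P₁V₁ = (154 kPa)(32.2 L) = 4959 J.
W = 4959 × ln(9.64/32.2) = 4959 × -1.206
W_by_gas = -5981 J.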